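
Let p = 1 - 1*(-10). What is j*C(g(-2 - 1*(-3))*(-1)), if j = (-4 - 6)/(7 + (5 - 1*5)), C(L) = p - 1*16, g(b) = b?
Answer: 50/7 ≈ 7.1429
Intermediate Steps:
p = 11 (p = 1 + 10 = 11)
C(L) = -5 (C(L) = 11 - 1*16 = 11 - 16 = -5)
j = -10/7 (j = -10/(7 + (5 - 5)) = -10/(7 + 0) = -10/7 ≈ -1.4286)
j*C(g(-2 - 1*(-3))*(-1)) = -10/7*(-5) = 50/7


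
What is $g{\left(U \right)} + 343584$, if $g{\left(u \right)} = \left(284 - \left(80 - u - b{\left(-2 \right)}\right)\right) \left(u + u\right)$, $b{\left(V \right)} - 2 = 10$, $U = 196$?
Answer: $505088$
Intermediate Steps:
$b{\left(V \right)} = 12$ ($b{\left(V \right)} = 2 + 10 = 12$)
$g{\left(u \right)} = 2 u \left(216 + u\right)$ ($g{\left(u \right)} = \left(284 + \left(\left(12 + u\right) - 80\right)\right) \left(u + u\right) = \left(284 + \left(-68 + u\right)\right) 2 u = \left(216 + u\right) 2 u = 2 u \left(216 + u\right)$)
$g{\left(U \right)} + 343584 = 2 \cdot 196 \left(216 + 196\right) + 343584 = 2 \cdot 196 \cdot 412 + 343584 = 161504 + 343584 = 505088$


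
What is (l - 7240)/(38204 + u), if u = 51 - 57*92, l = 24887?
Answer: 17647/33011 ≈ 0.53458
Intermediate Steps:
u = -5193 (u = 51 - 5244 = -5193)
(l - 7240)/(38204 + u) = (24887 - 7240)/(38204 - 5193) = 17647/33011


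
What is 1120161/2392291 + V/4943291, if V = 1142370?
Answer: 8270163259521/11825790569681 ≈ 0.69933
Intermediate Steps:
1120161/2392291 + V/4943291 = 1120161/2392291 + 1142370/4943291 = 8270163259521/11825790569681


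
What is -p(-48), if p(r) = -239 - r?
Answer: 191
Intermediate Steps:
-p(-48) = -(-239 - 1*(-48)) = -(-239 + 48) = -1*(-191) = 191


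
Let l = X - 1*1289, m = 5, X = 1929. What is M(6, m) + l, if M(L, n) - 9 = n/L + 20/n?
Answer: 3923/6 ≈ 653.83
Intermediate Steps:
M(L, n) = 9 + 20/n + n/L (M(L, n) = 9 + (n/L + 20/n) = 9 + (20/n + n/L) = 9 + 20/n + n/L)
l = 640 (l = 1929 - 1*1289 = 1929 - 1289 = 640)
M(6, m) + l = (9 + 20/5 + 5/6) + 640 = (9 + 20*(⅕) + 5*(⅙)) + 640 = (9 + 4 + ⅚) + 640 = 83/6 + 640 = 3923/6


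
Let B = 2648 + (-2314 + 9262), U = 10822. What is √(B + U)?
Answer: √20418 ≈ 142.89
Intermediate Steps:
B = 9596 (B = 2648 + 6948 = 9596)
√(B + U) = √(9596 + 10822) = √20418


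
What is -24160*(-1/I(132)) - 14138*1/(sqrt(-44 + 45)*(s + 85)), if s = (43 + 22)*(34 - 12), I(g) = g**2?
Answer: -4369544/549945 ≈ -7.9454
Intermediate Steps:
s = 1430 (s = 65*22 = 1430)
-24160*(-1/I(132)) - 14138*1/(sqrt(-44 + 45)*(s + 85)) = -24160/((-1*132**2)) - 14138*1/(sqrt(-44 + 45)*(1430 + 85)) = -24160/((-1*17424)) - 14138/(1515*sqrt(1)) = -24160/(-17424) - 14138/(1515*1) = -24160*(-1/17424) - 14138/1515 = 1510/1089 - 14138*1/1515 = 1510/1089 - 14138/1515 = -4369544/549945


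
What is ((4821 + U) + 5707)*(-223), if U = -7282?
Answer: -723858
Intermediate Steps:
((4821 + U) + 5707)*(-223) = ((4821 - 7282) + 5707)*(-223) = (-2461 + 5707)*(-223) = 3246*(-223) = -723858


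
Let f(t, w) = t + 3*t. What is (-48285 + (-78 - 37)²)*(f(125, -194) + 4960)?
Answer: -191427600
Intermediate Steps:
f(t, w) = 4*t
(-48285 + (-78 - 37)²)*(f(125, -194) + 4960) = (-48285 + (-78 - 37)²)*(4*125 + 4960) = (-48285 + (-115)²)*(500 + 4960) = (-48285 + 13225)*5460 = -35060*5460 = -191427600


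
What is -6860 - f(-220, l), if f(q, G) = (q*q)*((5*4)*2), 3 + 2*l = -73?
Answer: -1942860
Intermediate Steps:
l = -38 (l = -3/2 + (½)*(-73) = -3/2 - 73/2 = -38)
f(q, G) = 40*q² (f(q, G) = q²*(20*2) = q²*40 = 40*q²)
-6860 - f(-220, l) = -6860 - 40*(-220)² = -6860 - 40*48400 = -6860 - 1*1936000 = -6860 - 1936000 = -1942860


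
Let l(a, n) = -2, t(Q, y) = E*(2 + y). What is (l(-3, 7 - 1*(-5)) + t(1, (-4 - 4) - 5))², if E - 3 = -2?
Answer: 169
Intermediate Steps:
E = 1 (E = 3 - 2 = 1)
t(Q, y) = 2 + y (t(Q, y) = 1*(2 + y) = 2 + y)
(l(-3, 7 - 1*(-5)) + t(1, (-4 - 4) - 5))² = (-2 + (2 + ((-4 - 4) - 5)))² = (-2 + (2 + (-8 - 5)))² = (-2 + (2 - 13))² = (-2 - 11)² = (-13)² = 169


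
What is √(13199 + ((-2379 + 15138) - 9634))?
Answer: 2*√4081 ≈ 127.77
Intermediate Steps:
√(13199 + ((-2379 + 15138) - 9634)) = √(13199 + (12759 - 9634)) = √(13199 + 3125) = √16324 = 2*√4081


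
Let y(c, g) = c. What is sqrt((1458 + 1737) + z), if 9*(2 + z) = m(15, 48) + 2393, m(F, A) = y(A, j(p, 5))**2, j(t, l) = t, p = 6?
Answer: sqrt(33434)/3 ≈ 60.950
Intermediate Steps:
m(F, A) = A**2
z = 4679/9 (z = -2 + (48**2 + 2393)/9 = -2 + (2304 + 2393)/9 = -2 + (1/9)*4697 = -2 + 4697/9 = 4679/9 ≈ 519.89)
sqrt((1458 + 1737) + z) = sqrt((1458 + 1737) + 4679/9) = sqrt(3195 + 4679/9) = sqrt(33434/9) = sqrt(33434)/3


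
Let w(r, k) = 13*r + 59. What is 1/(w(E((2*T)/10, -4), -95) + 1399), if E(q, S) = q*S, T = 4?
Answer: 5/7082 ≈ 0.00070602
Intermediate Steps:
E(q, S) = S*q
w(r, k) = 59 + 13*r
1/(w(E((2*T)/10, -4), -95) + 1399) = 1/((59 + 13*(-4*2*4/10)) + 1399) = 1/((59 + 13*(-32/10)) + 1399) = 1/((59 + 13*(-4*⅘)) + 1399) = 1/((59 + 13*(-16/5)) + 1399) = 1/((59 - 208/5) + 1399) = 1/(87/5 + 1399) = 1/(7082/5) = 5/7082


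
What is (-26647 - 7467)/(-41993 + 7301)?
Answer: 17057/17346 ≈ 0.98334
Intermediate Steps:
(-26647 - 7467)/(-41993 + 7301) = -34114/(-34692) = -34114*(-1/34692) = 17057/17346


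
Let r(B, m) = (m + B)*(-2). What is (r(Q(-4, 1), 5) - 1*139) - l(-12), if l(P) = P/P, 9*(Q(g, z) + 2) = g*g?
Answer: -1346/9 ≈ -149.56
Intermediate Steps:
Q(g, z) = -2 + g²/9 (Q(g, z) = -2 + (g*g)/9 = -2 + g²/9)
r(B, m) = -2*B - 2*m (r(B, m) = (B + m)*(-2) = -2*B - 2*m)
l(P) = 1
(r(Q(-4, 1), 5) - 1*139) - l(-12) = ((-2*(-2 + (⅑)*(-4)²) - 2*5) - 1*139) - 1*1 = ((-2*(-2 + (⅑)*16) - 10) - 139) - 1 = ((-2*(-2 + 16/9) - 10) - 139) - 1 = ((-2*(-2/9) - 10) - 139) - 1 = ((4/9 - 10) - 139) - 1 = (-86/9 - 139) - 1 = -1337/9 - 1 = -1346/9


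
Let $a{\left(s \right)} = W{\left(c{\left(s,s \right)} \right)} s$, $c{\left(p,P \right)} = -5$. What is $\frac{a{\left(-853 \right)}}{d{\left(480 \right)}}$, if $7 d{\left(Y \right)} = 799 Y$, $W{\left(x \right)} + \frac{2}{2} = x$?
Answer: $\frac{5971}{63920} \approx 0.093414$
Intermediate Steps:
$W{\left(x \right)} = -1 + x$
$d{\left(Y \right)} = \frac{799 Y}{7}$
$a{\left(s \right)} = - 6 s$ ($a{\left(s \right)} = \left(-1 - 5\right) s = - 6 s$)
$\frac{a{\left(-853 \right)}}{d{\left(480 \right)}} = \frac{\left(-6\right) \left(-853\right)}{\frac{799}{7} \cdot 480} = \frac{5118}{\frac{383520}{7}} = 5118 \cdot \frac{7}{383520} = \frac{5971}{63920}$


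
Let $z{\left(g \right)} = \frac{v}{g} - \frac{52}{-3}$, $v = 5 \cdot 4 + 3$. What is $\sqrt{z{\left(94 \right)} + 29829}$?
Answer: $\frac{\sqrt{2373519270}}{282} \approx 172.76$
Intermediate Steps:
$v = 23$ ($v = 20 + 3 = 23$)
$z{\left(g \right)} = \frac{52}{3} + \frac{23}{g}$ ($z{\left(g \right)} = \frac{23}{g} - \frac{52}{-3} = \frac{23}{g} - - \frac{52}{3} = \frac{23}{g} + \frac{52}{3} = \frac{52}{3} + \frac{23}{g}$)
$\sqrt{z{\left(94 \right)} + 29829} = \sqrt{\left(\frac{52}{3} + \frac{23}{94}\right) + 29829} = \sqrt{\frac{4957}{282} + 29829} = \sqrt{\frac{8416735}{282}} = \frac{\sqrt{2373519270}}{282}$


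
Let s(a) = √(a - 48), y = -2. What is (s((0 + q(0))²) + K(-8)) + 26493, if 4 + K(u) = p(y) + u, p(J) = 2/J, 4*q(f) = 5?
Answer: 26480 + I*√743/4 ≈ 26480.0 + 6.8145*I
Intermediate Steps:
q(f) = 5/4 (q(f) = (¼)*5 = 5/4)
K(u) = -5 + u (K(u) = -4 + (2/(-2) + u) = -4 + (2*(-½) + u) = -4 + (-1 + u) = -5 + u)
s(a) = √(-48 + a)
(s((0 + q(0))²) + K(-8)) + 26493 = (√(-48 + (0 + 5/4)²) + (-5 - 8)) + 26493 = (√(-48 + (5/4)²) - 13) + 26493 = (√(-48 + 25/16) - 13) + 26493 = (√(-743/16) - 13) + 26493 = (I*√743/4 - 13) + 26493 = (-13 + I*√743/4) + 26493 = 26480 + I*√743/4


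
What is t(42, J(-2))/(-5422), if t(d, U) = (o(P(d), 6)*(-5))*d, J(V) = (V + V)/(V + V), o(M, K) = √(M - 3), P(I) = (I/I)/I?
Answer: 25*I*√210/5422 ≈ 0.066818*I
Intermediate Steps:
P(I) = 1/I
o(M, K) = √(-3 + M)
J(V) = 1 (J(V) = (2*V)/((2*V)) = (2*V)*(1/(2*V)) = 1)
t(d, U) = -5*d*√(-3 + 1/d) (t(d, U) = (√(-3 + 1/d)*(-5))*d = (-5*√(-3 + 1/d))*d = -5*d*√(-3 + 1/d))
t(42, J(-2))/(-5422) = -5*42*√(-3 + 1/42)/(-5422) = -5*42*√(-3 + 1/42)*(-1/5422) = -5*42*√(-125/42)*(-1/5422) = -5*42*5*I*√210/42*(-1/5422) = -25*I*√210*(-1/5422) = 25*I*√210/5422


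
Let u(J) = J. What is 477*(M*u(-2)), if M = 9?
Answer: -8586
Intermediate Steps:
477*(M*u(-2)) = 477*(9*(-2)) = 477*(-18) = -8586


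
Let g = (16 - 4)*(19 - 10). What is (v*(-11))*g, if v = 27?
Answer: -32076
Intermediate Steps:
g = 108 (g = 12*9 = 108)
(v*(-11))*g = (27*(-11))*108 = -297*108 = -32076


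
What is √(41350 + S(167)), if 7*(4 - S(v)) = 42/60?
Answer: √4135390/10 ≈ 203.36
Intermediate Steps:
S(v) = 39/10 (S(v) = 4 - 6/60 = 4 - ⅐*7/10 = 4 - ⅒ = 39/10)
√(41350 + S(167)) = √(41350 + 39/10) = √(413539/10) = √4135390/10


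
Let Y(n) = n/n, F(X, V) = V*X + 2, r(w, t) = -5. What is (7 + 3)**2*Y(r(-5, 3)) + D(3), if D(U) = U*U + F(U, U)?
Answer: 120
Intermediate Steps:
F(X, V) = 2 + V*X
Y(n) = 1
D(U) = 2 + 2*U**2 (D(U) = U*U + (2 + U*U) = U**2 + (2 + U**2) = 2 + 2*U**2)
(7 + 3)**2*Y(r(-5, 3)) + D(3) = (7 + 3)**2*1 + (2 + 2*3**2) = 10**2*1 + (2 + 2*9) = 100*1 + (2 + 18) = 100 + 20 = 120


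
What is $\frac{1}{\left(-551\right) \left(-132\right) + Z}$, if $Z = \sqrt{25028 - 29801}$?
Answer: $\frac{24244}{1763316199} - \frac{i \sqrt{4773}}{5289948597} \approx 1.3749 \cdot 10^{-5} - 1.306 \cdot 10^{-8} i$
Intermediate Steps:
$Z = i \sqrt{4773}$ ($Z = \sqrt{-4773} = i \sqrt{4773} \approx 69.087 i$)
$\frac{1}{\left(-551\right) \left(-132\right) + Z} = \frac{1}{\left(-551\right) \left(-132\right) + i \sqrt{4773}} = \frac{1}{72732 + i \sqrt{4773}}$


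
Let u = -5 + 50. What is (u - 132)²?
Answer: 7569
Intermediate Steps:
u = 45
(u - 132)² = (45 - 132)² = (-87)² = 7569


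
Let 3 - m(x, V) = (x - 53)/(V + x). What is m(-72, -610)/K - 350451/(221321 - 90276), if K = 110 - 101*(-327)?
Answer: -7919742507289/2961542828530 ≈ -2.6742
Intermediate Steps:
m(x, V) = 3 - (-53 + x)/(V + x) (m(x, V) = 3 - (x - 53)/(V + x) = 3 - (-53 + x)/(V + x))
K = 33137 (K = 110 + 33027 = 33137)
m(-72, -610)/K - 350451/(221321 - 90276) = ((53 + 2*(-72) + 3*(-610))/(-610 - 72))/33137 - 350451/(221321 - 90276) = ((53 - 144 - 1830)/(-682))*(1/33137) - 350451/131045 = -1/682*(-1921)*(1/33137) - 350451*1/131045 = (1921/682)*(1/33137) - 350451/131045 = 1921/22599434 - 350451/131045 = -7919742507289/2961542828530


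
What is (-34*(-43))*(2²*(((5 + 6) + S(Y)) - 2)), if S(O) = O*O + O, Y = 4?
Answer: 169592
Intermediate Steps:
S(O) = O + O² (S(O) = O² + O = O + O²)
(-34*(-43))*(2²*(((5 + 6) + S(Y)) - 2)) = (-34*(-43))*(2²*(((5 + 6) + 4*(1 + 4)) - 2)) = 1462*(4*((11 + 4*5) - 2)) = 1462*(4*((11 + 20) - 2)) = 1462*(4*(31 - 2)) = 1462*(4*29) = 1462*116 = 169592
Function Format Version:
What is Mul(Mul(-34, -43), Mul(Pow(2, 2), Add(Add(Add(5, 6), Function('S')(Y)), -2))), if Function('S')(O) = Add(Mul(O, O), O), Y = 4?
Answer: 169592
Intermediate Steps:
Function('S')(O) = Add(O, Pow(O, 2)) (Function('S')(O) = Add(Pow(O, 2), O) = Add(O, Pow(O, 2)))
Mul(Mul(-34, -43), Mul(Pow(2, 2), Add(Add(Add(5, 6), Function('S')(Y)), -2))) = Mul(Mul(-34, -43), Mul(Pow(2, 2), Add(Add(Add(5, 6), Mul(4, Add(1, 4))), -2))) = Mul(1462, Mul(4, Add(Add(11, Mul(4, 5)), -2))) = Mul(1462, Mul(4, Add(Add(11, 20), -2))) = Mul(1462, Mul(4, Add(31, -2))) = Mul(1462, Mul(4, 29)) = Mul(1462, 116) = 169592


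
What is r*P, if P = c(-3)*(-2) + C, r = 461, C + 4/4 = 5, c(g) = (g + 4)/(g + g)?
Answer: 5993/3 ≈ 1997.7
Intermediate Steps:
c(g) = (4 + g)/(2*g) (c(g) = (4 + g)/((2*g)) = (4 + g)*(1/(2*g)) = (4 + g)/(2*g))
C = 4 (C = -1 + 5 = 4)
P = 13/3 (P = ((½)*(4 - 3)/(-3))*(-2) + 4 = ((½)*(-⅓)*1)*(-2) + 4 = -⅙*(-2) + 4 = ⅓ + 4 = 13/3 ≈ 4.3333)
r*P = 461*(13/3) = 5993/3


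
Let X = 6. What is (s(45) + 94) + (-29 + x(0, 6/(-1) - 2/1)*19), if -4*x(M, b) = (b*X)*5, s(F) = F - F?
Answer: 1205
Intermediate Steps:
s(F) = 0
x(M, b) = -15*b/2 (x(M, b) = -b*6*5/4 = -6*b*5/4 = -15*b/2)
(s(45) + 94) + (-29 + x(0, 6/(-1) - 2/1)*19) = (0 + 94) + (-29 - 15*(6/(-1) - 2/1)/2*19) = 94 + (-29 - 15*(6*(-1) - 2*1)/2*19) = 94 + (-29 - 15*(-6 - 2)/2*19) = 94 + (-29 - 15/2*(-8)*19) = 94 + (-29 + 60*19) = 94 + (-29 + 1140) = 94 + 1111 = 1205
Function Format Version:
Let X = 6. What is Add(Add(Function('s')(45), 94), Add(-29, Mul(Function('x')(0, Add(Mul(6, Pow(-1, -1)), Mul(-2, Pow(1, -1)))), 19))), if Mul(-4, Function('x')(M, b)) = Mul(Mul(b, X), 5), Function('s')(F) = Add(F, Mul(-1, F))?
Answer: 1205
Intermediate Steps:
Function('s')(F) = 0
Function('x')(M, b) = Mul(Rational(-15, 2), b) (Function('x')(M, b) = Mul(Rational(-1, 4), Mul(Mul(b, 6), 5)) = Mul(Rational(-1, 4), Mul(Mul(6, b), 5)) = Mul(Rational(-1, 4), Mul(30, b)) = Mul(Rational(-15, 2), b))
Add(Add(Function('s')(45), 94), Add(-29, Mul(Function('x')(0, Add(Mul(6, Pow(-1, -1)), Mul(-2, Pow(1, -1)))), 19))) = Add(Add(0, 94), Add(-29, Mul(Mul(Rational(-15, 2), Add(Mul(6, Pow(-1, -1)), Mul(-2, Pow(1, -1)))), 19))) = Add(94, Add(-29, Mul(Mul(Rational(-15, 2), Add(Mul(6, -1), Mul(-2, 1))), 19))) = Add(94, Add(-29, Mul(Mul(Rational(-15, 2), Add(-6, -2)), 19))) = Add(94, Add(-29, Mul(Mul(Rational(-15, 2), -8), 19))) = Add(94, Add(-29, Mul(60, 19))) = Add(94, Add(-29, 1140)) = Add(94, 1111) = 1205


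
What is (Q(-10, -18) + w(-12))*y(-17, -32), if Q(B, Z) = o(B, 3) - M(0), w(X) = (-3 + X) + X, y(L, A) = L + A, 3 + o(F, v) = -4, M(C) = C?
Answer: 1666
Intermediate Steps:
o(F, v) = -7 (o(F, v) = -3 - 4 = -7)
y(L, A) = A + L
w(X) = -3 + 2*X
Q(B, Z) = -7 (Q(B, Z) = -7 - 1*0 = -7 + 0 = -7)
(Q(-10, -18) + w(-12))*y(-17, -32) = (-7 + (-3 + 2*(-12)))*(-32 - 17) = (-7 + (-3 - 24))*(-49) = (-7 - 27)*(-49) = -34*(-49) = 1666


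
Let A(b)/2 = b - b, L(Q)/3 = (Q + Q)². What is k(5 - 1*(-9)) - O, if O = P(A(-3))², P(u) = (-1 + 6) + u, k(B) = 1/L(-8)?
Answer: -19199/768 ≈ -24.999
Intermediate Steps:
L(Q) = 12*Q² (L(Q) = 3*(Q + Q)² = 3*(2*Q)² = 3*(4*Q²) = 12*Q²)
A(b) = 0 (A(b) = 2*(b - b) = 2*0 = 0)
k(B) = 1/768 (k(B) = 1/(12*(-8)²) = 1/(12*64) = 1/768)
P(u) = 5 + u
O = 25 (O = (5 + 0)² = 5² = 25)
k(5 - 1*(-9)) - O = 1/768 - 1*25 = 1/768 - 25 = -19199/768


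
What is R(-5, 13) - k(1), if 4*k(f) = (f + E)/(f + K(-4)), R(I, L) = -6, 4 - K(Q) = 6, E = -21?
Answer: -11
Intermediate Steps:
K(Q) = -2 (K(Q) = 4 - 1*6 = 4 - 6 = -2)
k(f) = (-21 + f)/(4*(-2 + f)) (k(f) = ((f - 21)/(f - 2))/4 = ((-21 + f)/(-2 + f))/4 = (-21 + f)/(4*(-2 + f)))
R(-5, 13) - k(1) = -6 - (-21 + 1)/(4*(-2 + 1)) = -6 - (-20)/(4*(-1)) = -6 - (-1)*(-20)/4 = -6 - 1*5 = -6 - 5 = -11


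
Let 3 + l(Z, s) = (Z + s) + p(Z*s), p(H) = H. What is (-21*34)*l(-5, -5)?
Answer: -8568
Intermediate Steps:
l(Z, s) = -3 + Z + s + Z*s (l(Z, s) = -3 + ((Z + s) + Z*s) = -3 + (Z + s + Z*s) = -3 + Z + s + Z*s)
(-21*34)*l(-5, -5) = (-21*34)*(-3 - 5 - 5 - 5*(-5)) = -714*(-3 - 5 - 5 + 25) = -714*12 = -8568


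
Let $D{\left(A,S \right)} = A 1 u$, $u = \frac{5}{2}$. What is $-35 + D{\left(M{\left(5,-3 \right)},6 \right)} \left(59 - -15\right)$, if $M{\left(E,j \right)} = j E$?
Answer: $-2810$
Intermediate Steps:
$u = \frac{5}{2}$ ($u = 5 \cdot \frac{1}{2} = \frac{5}{2} \approx 2.5$)
$M{\left(E,j \right)} = E j$
$D{\left(A,S \right)} = \frac{5 A}{2}$ ($D{\left(A,S \right)} = A 1 \cdot \frac{5}{2} = A \frac{5}{2} = \frac{5 A}{2}$)
$-35 + D{\left(M{\left(5,-3 \right)},6 \right)} \left(59 - -15\right) = -35 + \frac{5 \cdot 5 \left(-3\right)}{2} \left(59 - -15\right) = -35 + \frac{5}{2} \left(-15\right) \left(59 + 15\right) = -35 - 2775 = -2810$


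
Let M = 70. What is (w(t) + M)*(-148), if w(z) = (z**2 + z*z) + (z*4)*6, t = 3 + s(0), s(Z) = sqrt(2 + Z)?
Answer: -24272 - 5328*sqrt(2) ≈ -31807.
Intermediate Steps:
t = 3 + sqrt(2) (t = 3 + sqrt(2 + 0) = 3 + sqrt(2) ≈ 4.4142)
w(z) = 2*z**2 + 24*z (w(z) = (z**2 + z**2) + (4*z)*6 = 2*z**2 + 24*z)
(w(t) + M)*(-148) = (2*(3 + sqrt(2))*(12 + (3 + sqrt(2))) + 70)*(-148) = (2*(3 + sqrt(2))*(15 + sqrt(2)) + 70)*(-148) = (70 + 2*(3 + sqrt(2))*(15 + sqrt(2)))*(-148) = -10360 - 296*(3 + sqrt(2))*(15 + sqrt(2))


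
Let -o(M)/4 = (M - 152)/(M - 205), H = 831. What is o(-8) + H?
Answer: 176363/213 ≈ 828.00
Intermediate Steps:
o(M) = -4*(-152 + M)/(-205 + M) (o(M) = -4*(M - 152)/(M - 205) = -4*(-152 + M)/(-205 + M))
o(-8) + H = 4*(152 - 1*(-8))/(-205 - 8) + 831 = 4*(152 + 8)/(-213) + 831 = 4*(-1/213)*160 + 831 = -640/213 + 831 = 176363/213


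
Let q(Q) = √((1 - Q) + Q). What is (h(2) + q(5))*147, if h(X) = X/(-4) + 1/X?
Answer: 147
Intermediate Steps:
h(X) = 1/X - X/4 (h(X) = X*(-¼) + 1/X = -X/4 + 1/X = 1/X - X/4)
q(Q) = 1 (q(Q) = √1 = 1)
(h(2) + q(5))*147 = ((1/2 - ¼*2) + 1)*147 = ((½ - ½) + 1)*147 = (0 + 1)*147 = 1*147 = 147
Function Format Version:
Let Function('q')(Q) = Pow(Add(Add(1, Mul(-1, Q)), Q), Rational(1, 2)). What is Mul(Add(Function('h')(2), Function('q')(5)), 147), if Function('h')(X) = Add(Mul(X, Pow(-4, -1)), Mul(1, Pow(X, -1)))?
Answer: 147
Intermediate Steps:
Function('h')(X) = Add(Pow(X, -1), Mul(Rational(-1, 4), X)) (Function('h')(X) = Add(Mul(X, Rational(-1, 4)), Pow(X, -1)) = Add(Mul(Rational(-1, 4), X), Pow(X, -1)) = Add(Pow(X, -1), Mul(Rational(-1, 4), X)))
Function('q')(Q) = 1 (Function('q')(Q) = Pow(1, Rational(1, 2)) = 1)
Mul(Add(Function('h')(2), Function('q')(5)), 147) = Mul(Add(Add(Pow(2, -1), Mul(Rational(-1, 4), 2)), 1), 147) = Mul(Add(Add(Rational(1, 2), Rational(-1, 2)), 1), 147) = Mul(Add(0, 1), 147) = Mul(1, 147) = 147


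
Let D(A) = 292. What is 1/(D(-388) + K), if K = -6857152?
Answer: -1/6856860 ≈ -1.4584e-7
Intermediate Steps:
1/(D(-388) + K) = 1/(292 - 6857152) = 1/(-6856860) = -1/6856860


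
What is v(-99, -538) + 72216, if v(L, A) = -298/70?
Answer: 2527411/35 ≈ 72212.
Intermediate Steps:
v(L, A) = -149/35 (v(L, A) = -298*1/70 = -149/35)
v(-99, -538) + 72216 = -149/35 + 72216 = 2527411/35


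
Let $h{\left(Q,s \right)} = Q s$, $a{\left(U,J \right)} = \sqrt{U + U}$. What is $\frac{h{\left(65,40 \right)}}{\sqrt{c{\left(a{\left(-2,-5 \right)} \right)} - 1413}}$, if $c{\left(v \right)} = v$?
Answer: $\frac{2600}{\sqrt{-1413 + 2 i}} \approx 0.048951 - 69.167 i$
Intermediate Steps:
$a{\left(U,J \right)} = \sqrt{2} \sqrt{U}$ ($a{\left(U,J \right)} = \sqrt{2 U} = \sqrt{2} \sqrt{U}$)
$\frac{h{\left(65,40 \right)}}{\sqrt{c{\left(a{\left(-2,-5 \right)} \right)} - 1413}} = \frac{65 \cdot 40}{\sqrt{\sqrt{2} \sqrt{-2} - 1413}} = \frac{2600}{\sqrt{\sqrt{2} i \sqrt{2} - 1413}} = \frac{2600}{\sqrt{2 i - 1413}} = \frac{2600}{\sqrt{-1413 + 2 i}}$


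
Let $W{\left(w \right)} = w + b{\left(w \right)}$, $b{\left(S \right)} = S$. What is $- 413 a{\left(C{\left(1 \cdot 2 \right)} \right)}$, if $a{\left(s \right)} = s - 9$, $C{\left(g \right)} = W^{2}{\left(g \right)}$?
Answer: $-2891$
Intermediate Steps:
$W{\left(w \right)} = 2 w$ ($W{\left(w \right)} = w + w = 2 w$)
$C{\left(g \right)} = 4 g^{2}$ ($C{\left(g \right)} = \left(2 g\right)^{2} = 4 g^{2}$)
$a{\left(s \right)} = -9 + s$
$- 413 a{\left(C{\left(1 \cdot 2 \right)} \right)} = - 413 \left(-9 + 4 \left(1 \cdot 2\right)^{2}\right) = - 413 \left(-9 + 4 \cdot 2^{2}\right) = - 413 \left(-9 + 4 \cdot 4\right) = - 413 \left(-9 + 16\right) = \left(-413\right) 7 = -2891$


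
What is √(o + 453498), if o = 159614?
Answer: 2*√153278 ≈ 783.01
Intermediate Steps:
√(o + 453498) = √(159614 + 453498) = √613112 = 2*√153278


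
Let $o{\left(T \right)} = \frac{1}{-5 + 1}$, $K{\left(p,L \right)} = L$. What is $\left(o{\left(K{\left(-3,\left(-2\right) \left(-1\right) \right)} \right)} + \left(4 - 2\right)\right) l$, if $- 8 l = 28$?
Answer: $- \frac{49}{8} \approx -6.125$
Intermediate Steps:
$o{\left(T \right)} = - \frac{1}{4}$ ($o{\left(T \right)} = \frac{1}{-4} = - \frac{1}{4}$)
$l = - \frac{7}{2}$ ($l = \left(- \frac{1}{8}\right) 28 = - \frac{7}{2} \approx -3.5$)
$\left(o{\left(K{\left(-3,\left(-2\right) \left(-1\right) \right)} \right)} + \left(4 - 2\right)\right) l = \left(- \frac{1}{4} + \left(4 - 2\right)\right) \left(- \frac{7}{2}\right) = \left(- \frac{1}{4} + 2\right) \left(- \frac{7}{2}\right) = \frac{7}{4} \left(- \frac{7}{2}\right) = - \frac{49}{8}$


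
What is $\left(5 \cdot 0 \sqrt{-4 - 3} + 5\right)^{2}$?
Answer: $25$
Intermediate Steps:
$\left(5 \cdot 0 \sqrt{-4 - 3} + 5\right)^{2} = \left(0 \sqrt{-7} + 5\right)^{2} = \left(0 i \sqrt{7} + 5\right)^{2} = \left(0 + 5\right)^{2} = 5^{2} = 25$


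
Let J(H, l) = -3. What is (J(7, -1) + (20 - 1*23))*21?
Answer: -126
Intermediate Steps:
(J(7, -1) + (20 - 1*23))*21 = (-3 + (20 - 1*23))*21 = (-3 + (20 - 23))*21 = (-3 - 3)*21 = -6*21 = -126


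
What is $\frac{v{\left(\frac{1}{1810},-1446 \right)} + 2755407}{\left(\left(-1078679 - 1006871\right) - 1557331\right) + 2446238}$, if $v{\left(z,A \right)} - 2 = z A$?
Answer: $- \frac{2493644422}{1082961915} \approx -2.3026$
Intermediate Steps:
$v{\left(z,A \right)} = 2 + A z$ ($v{\left(z,A \right)} = 2 + z A = 2 + A z$)
$\frac{v{\left(\frac{1}{1810},-1446 \right)} + 2755407}{\left(\left(-1078679 - 1006871\right) - 1557331\right) + 2446238} = \frac{\left(2 - \frac{1446}{1810}\right) + 2755407}{\left(\left(-1078679 - 1006871\right) - 1557331\right) + 2446238} = \frac{\left(2 - \frac{723}{905}\right) + 2755407}{\left(-2085550 - 1557331\right) + 2446238} = \frac{\left(2 - \frac{723}{905}\right) + 2755407}{-3642881 + 2446238} = \frac{\frac{1087}{905} + 2755407}{-1196643} = \frac{2493644422}{905} \left(- \frac{1}{1196643}\right) = - \frac{2493644422}{1082961915}$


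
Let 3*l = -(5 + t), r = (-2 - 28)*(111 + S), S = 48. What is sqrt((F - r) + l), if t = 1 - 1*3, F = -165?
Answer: 2*sqrt(1151) ≈ 67.853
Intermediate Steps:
t = -2 (t = 1 - 3 = -2)
r = -4770 (r = (-2 - 28)*(111 + 48) = -30*159 = -4770)
l = -1 (l = (-(5 - 2))/3 = (-1*3)/3 = (1/3)*(-3) = -1)
sqrt((F - r) + l) = sqrt((-165 - 1*(-4770)) - 1) = sqrt((-165 + 4770) - 1) = sqrt(4605 - 1) = sqrt(4604) = 2*sqrt(1151)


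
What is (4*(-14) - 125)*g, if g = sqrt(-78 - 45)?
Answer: -181*I*sqrt(123) ≈ -2007.4*I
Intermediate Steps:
g = I*sqrt(123) (g = sqrt(-123) = I*sqrt(123) ≈ 11.091*I)
(4*(-14) - 125)*g = (4*(-14) - 125)*(I*sqrt(123)) = (-56 - 125)*(I*sqrt(123)) = -181*I*sqrt(123)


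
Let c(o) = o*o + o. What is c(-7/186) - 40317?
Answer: -1394808185/34596 ≈ -40317.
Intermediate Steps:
c(o) = o + o**2 (c(o) = o**2 + o = o + o**2)
c(-7/186) - 40317 = (-7/186)*(1 - 7/186) - 40317 = (-7*1/186)*(1 - 7*1/186) - 40317 = -7*(1 - 7/186)/186 - 40317 = -7/186*179/186 - 40317 = -1253/34596 - 40317 = -1394808185/34596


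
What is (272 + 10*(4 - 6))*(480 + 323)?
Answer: 202356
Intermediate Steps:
(272 + 10*(4 - 6))*(480 + 323) = (272 + 10*(-2))*803 = (272 - 20)*803 = 252*803 = 202356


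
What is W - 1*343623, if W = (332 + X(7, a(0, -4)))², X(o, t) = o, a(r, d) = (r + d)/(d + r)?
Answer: -228702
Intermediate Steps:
a(r, d) = 1 (a(r, d) = (d + r)/(d + r) = 1)
W = 114921 (W = (332 + 7)² = 339² = 114921)
W - 1*343623 = 114921 - 1*343623 = 114921 - 343623 = -228702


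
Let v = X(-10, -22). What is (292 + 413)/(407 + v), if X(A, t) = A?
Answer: 705/397 ≈ 1.7758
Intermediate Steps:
v = -10
(292 + 413)/(407 + v) = (292 + 413)/(407 - 10) = 705/397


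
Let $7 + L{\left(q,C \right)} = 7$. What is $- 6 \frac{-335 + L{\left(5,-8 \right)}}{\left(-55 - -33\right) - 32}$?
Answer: $- \frac{335}{9} \approx -37.222$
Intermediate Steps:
$L{\left(q,C \right)} = 0$ ($L{\left(q,C \right)} = -7 + 7 = 0$)
$- 6 \frac{-335 + L{\left(5,-8 \right)}}{\left(-55 - -33\right) - 32} = - 6 \frac{-335 + 0}{\left(-55 - -33\right) - 32} = - 6 \left(- \frac{335}{\left(-55 + 33\right) - 32}\right) = - 6 \left(- \frac{335}{-22 - 32}\right) = - 6 \left(- \frac{335}{-54}\right) = - 6 \left(\left(-335\right) \left(- \frac{1}{54}\right)\right) = \left(-6\right) \frac{335}{54} = - \frac{335}{9}$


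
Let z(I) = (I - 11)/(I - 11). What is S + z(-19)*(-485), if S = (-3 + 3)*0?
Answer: -485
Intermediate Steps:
z(I) = 1 (z(I) = (-11 + I)/(-11 + I) = 1)
S = 0 (S = 0*0 = 0)
S + z(-19)*(-485) = 0 + 1*(-485) = 0 - 485 = -485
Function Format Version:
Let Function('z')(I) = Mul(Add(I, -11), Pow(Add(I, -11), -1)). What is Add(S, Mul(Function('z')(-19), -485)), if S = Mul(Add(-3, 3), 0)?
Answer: -485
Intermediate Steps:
Function('z')(I) = 1 (Function('z')(I) = Mul(Add(-11, I), Pow(Add(-11, I), -1)) = 1)
S = 0 (S = Mul(0, 0) = 0)
Add(S, Mul(Function('z')(-19), -485)) = Add(0, Mul(1, -485)) = Add(0, -485) = -485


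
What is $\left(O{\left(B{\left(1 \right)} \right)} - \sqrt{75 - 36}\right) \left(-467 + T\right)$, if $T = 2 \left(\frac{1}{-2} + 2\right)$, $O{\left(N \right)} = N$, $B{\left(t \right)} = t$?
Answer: $-464 + 464 \sqrt{39} \approx 2433.7$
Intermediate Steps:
$T = 3$ ($T = 2 \left(- \frac{1}{2} + 2\right) = 2 \cdot \frac{3}{2} = 3$)
$\left(O{\left(B{\left(1 \right)} \right)} - \sqrt{75 - 36}\right) \left(-467 + T\right) = \left(1 - \sqrt{75 - 36}\right) \left(-467 + 3\right) = \left(1 - \sqrt{39}\right) \left(-464\right) = -464 + 464 \sqrt{39}$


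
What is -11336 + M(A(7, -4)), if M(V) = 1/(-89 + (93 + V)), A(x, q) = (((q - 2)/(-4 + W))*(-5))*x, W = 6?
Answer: -1235623/109 ≈ -11336.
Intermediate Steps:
A(x, q) = x*(5 - 5*q/2) (A(x, q) = (((q - 2)/(-4 + 6))*(-5))*x = (((-2 + q)/2)*(-5))*x = (((-2 + q)*(½))*(-5))*x = ((-1 + q/2)*(-5))*x = (5 - 5*q/2)*x = x*(5 - 5*q/2))
M(V) = 1/(4 + V)
-11336 + M(A(7, -4)) = -11336 + 1/(4 + (5/2)*7*(2 - 1*(-4))) = -11336 + 1/(4 + (5/2)*7*(2 + 4)) = -11336 + 1/(4 + (5/2)*7*6) = -11336 + 1/(4 + 105) = -11336 + 1/109 = -1235623/109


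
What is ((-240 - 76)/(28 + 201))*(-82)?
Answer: 25912/229 ≈ 113.15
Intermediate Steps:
((-240 - 76)/(28 + 201))*(-82) = -316/229*(-82) = 25912/229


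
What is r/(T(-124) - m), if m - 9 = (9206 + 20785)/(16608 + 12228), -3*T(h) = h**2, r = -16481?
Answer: 158415372/49361209 ≈ 3.2093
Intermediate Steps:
T(h) = -h**2/3
m = 96505/9612 (m = 9 + (9206 + 20785)/(16608 + 12228) = 9 + 29991/28836 = 9 + 29991*(1/28836) = 9 + 9997/9612 = 96505/9612 ≈ 10.040)
r/(T(-124) - m) = -16481/(-1/3*(-124)**2 - 1*96505/9612) = -16481/(-1/3*15376 - 96505/9612) = -16481/(-15376/3 - 96505/9612) = -16481/(-49361209/9612) = -16481*(-9612/49361209) = 158415372/49361209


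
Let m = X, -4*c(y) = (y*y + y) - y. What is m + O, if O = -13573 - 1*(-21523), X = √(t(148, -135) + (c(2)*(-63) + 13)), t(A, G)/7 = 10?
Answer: 7950 + √146 ≈ 7962.1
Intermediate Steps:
c(y) = -y²/4 (c(y) = -((y*y + y) - y)/4 = -((y² + y) - y)/4 = -((y + y²) - y)/4 = -y²/4)
t(A, G) = 70 (t(A, G) = 7*10 = 70)
X = √146 (X = √(70 + (-¼*2²*(-63) + 13)) = √(70 + (-¼*4*(-63) + 13)) = √(70 + (-1*(-63) + 13)) = √(70 + (63 + 13)) = √(70 + 76) = √146 ≈ 12.083)
m = √146 ≈ 12.083
O = 7950 (O = -13573 + 21523 = 7950)
m + O = √146 + 7950 = 7950 + √146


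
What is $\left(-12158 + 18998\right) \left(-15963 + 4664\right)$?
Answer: $-77285160$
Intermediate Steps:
$\left(-12158 + 18998\right) \left(-15963 + 4664\right) = 6840 \left(-11299\right) = -77285160$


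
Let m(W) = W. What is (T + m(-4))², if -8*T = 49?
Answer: 6561/64 ≈ 102.52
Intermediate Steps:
T = -49/8 (T = -⅛*49 = -49/8 ≈ -6.1250)
(T + m(-4))² = (-49/8 - 4)² = (-81/8)² = 6561/64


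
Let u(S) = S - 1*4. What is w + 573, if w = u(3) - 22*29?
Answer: -66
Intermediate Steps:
u(S) = -4 + S (u(S) = S - 4 = -4 + S)
w = -639 (w = (-4 + 3) - 22*29 = -1 - 638 = -639)
w + 573 = -639 + 573 = -66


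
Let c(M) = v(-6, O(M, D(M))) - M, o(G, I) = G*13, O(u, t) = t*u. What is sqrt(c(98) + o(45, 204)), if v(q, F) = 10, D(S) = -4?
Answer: sqrt(497) ≈ 22.293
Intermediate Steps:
o(G, I) = 13*G
c(M) = 10 - M
sqrt(c(98) + o(45, 204)) = sqrt((10 - 1*98) + 13*45) = sqrt((10 - 98) + 585) = sqrt(-88 + 585) = sqrt(497)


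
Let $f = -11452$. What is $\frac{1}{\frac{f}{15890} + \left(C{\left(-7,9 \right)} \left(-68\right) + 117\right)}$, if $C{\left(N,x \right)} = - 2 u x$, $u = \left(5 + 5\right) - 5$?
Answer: $\frac{1135}{7078177} \approx 0.00016035$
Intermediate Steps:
$u = 5$ ($u = 10 - 5 = 5$)
$C{\left(N,x \right)} = - 10 x$ ($C{\left(N,x \right)} = \left(-2\right) 5 x = - 10 x$)
$\frac{1}{\frac{f}{15890} + \left(C{\left(-7,9 \right)} \left(-68\right) + 117\right)} = \frac{1}{- \frac{11452}{15890} + \left(\left(-10\right) 9 \left(-68\right) + 117\right)} = \frac{1}{\left(-11452\right) \frac{1}{15890} + \left(\left(-90\right) \left(-68\right) + 117\right)} = \frac{1}{- \frac{818}{1135} + \left(6120 + 117\right)} = \frac{1}{- \frac{818}{1135} + 6237} = \frac{1}{\frac{7078177}{1135}} = \frac{1135}{7078177}$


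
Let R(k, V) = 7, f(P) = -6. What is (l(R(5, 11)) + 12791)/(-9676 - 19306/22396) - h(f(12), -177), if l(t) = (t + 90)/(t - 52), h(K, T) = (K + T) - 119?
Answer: 1466188371986/4876267545 ≈ 300.68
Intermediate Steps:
h(K, T) = -119 + K + T
l(t) = (90 + t)/(-52 + t)
(l(R(5, 11)) + 12791)/(-9676 - 19306/22396) - h(f(12), -177) = ((90 + 7)/(-52 + 7) + 12791)/(-9676 - 19306/22396) - (-119 - 6 - 177) = (97/(-45) + 12791)/(-9676 - 19306*1/22396) - 1*(-302) = (-1/45*97 + 12791)/(-9676 - 9653/11198) + 302 = (-97/45 + 12791)/(-108361501/11198) + 302 = (575498/45)*(-11198/108361501) + 302 = -6444426604/4876267545 + 302 = 1466188371986/4876267545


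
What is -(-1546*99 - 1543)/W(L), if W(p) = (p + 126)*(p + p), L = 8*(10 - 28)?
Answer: 154597/5184 ≈ 29.822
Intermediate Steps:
L = -144 (L = 8*(-18) = -144)
W(p) = 2*p*(126 + p) (W(p) = (126 + p)*(2*p) = 2*p*(126 + p))
-(-1546*99 - 1543)/W(L) = -(-1546*99 - 1543)/(2*(-144)*(126 - 144)) = -(-153054 - 1543)/(2*(-144)*(-18)) = -(-154597)/5184 = -1*(-154597/5184) = 154597/5184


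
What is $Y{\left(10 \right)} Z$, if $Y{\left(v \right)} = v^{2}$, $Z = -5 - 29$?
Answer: $-3400$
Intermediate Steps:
$Z = -34$ ($Z = -5 - 29 = -34$)
$Y{\left(10 \right)} Z = 10^{2} \left(-34\right) = 100 \left(-34\right) = -3400$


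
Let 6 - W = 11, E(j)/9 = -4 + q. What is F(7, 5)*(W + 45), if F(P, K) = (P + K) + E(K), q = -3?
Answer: -2040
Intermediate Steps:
E(j) = -63 (E(j) = 9*(-4 - 3) = 9*(-7) = -63)
F(P, K) = -63 + K + P (F(P, K) = (P + K) - 63 = (K + P) - 63 = -63 + K + P)
W = -5 (W = 6 - 1*11 = 6 - 11 = -5)
F(7, 5)*(W + 45) = (-63 + 5 + 7)*(-5 + 45) = -51*40 = -2040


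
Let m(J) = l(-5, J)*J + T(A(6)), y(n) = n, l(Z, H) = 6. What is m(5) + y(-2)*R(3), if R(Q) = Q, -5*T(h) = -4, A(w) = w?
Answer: 124/5 ≈ 24.800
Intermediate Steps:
T(h) = ⅘ (T(h) = -⅕*(-4) = ⅘)
m(J) = ⅘ + 6*J (m(J) = 6*J + ⅘ = ⅘ + 6*J)
m(5) + y(-2)*R(3) = (⅘ + 6*5) - 2*3 = (⅘ + 30) - 6 = 154/5 - 6 = 124/5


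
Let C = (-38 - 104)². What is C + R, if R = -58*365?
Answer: -1006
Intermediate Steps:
R = -21170
C = 20164 (C = (-142)² = 20164)
C + R = 20164 - 21170 = -1006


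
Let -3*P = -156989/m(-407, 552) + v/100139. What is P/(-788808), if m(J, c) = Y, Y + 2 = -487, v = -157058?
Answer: 15643920109/115878981805704 ≈ 0.00013500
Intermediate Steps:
Y = -489 (Y = -2 - 487 = -489)
m(J, c) = -489
P = -15643920109/146903913 (P = -(-156989/(-489) - 157058/100139)/3 = -(-156989*(-1/489) - 157058*1/100139)/3 = -(156989/489 - 157058/100139)/3 = -⅓*15643920109/48967971 = -15643920109/146903913 ≈ -106.49)
P/(-788808) = -15643920109/146903913/(-788808) = -15643920109/146903913*(-1/788808) = 15643920109/115878981805704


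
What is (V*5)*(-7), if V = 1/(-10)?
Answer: 7/2 ≈ 3.5000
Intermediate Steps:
V = -⅒ ≈ -0.10000
(V*5)*(-7) = -⅒*5*(-7) = -½*(-7) = 7/2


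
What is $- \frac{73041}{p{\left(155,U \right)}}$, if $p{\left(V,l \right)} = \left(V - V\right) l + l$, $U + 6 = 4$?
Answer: $\frac{73041}{2} \approx 36521.0$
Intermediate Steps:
$U = -2$ ($U = -6 + 4 = -2$)
$p{\left(V,l \right)} = l$ ($p{\left(V,l \right)} = 0 l + l = 0 + l = l$)
$- \frac{73041}{p{\left(155,U \right)}} = - \frac{73041}{-2} = \left(-73041\right) \left(- \frac{1}{2}\right) = \frac{73041}{2}$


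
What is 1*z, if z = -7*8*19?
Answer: -1064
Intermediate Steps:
z = -1064 (z = -56*19 = -1064)
1*z = 1*(-1064) = -1064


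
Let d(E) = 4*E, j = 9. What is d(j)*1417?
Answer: 51012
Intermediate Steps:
d(j)*1417 = (4*9)*1417 = 36*1417 = 51012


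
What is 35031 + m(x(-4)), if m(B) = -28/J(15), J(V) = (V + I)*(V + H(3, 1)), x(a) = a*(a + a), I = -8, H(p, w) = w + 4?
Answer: 175154/5 ≈ 35031.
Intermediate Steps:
H(p, w) = 4 + w
x(a) = 2*a² (x(a) = a*(2*a) = 2*a²)
J(V) = (-8 + V)*(5 + V) (J(V) = (V - 8)*(V + (4 + 1)) = (-8 + V)*(V + 5) = (-8 + V)*(5 + V))
m(B) = -⅕ (m(B) = -28/(-40 + 15² - 3*15) = -28/(-40 + 225 - 45) = -28/140 = -28*1/140 = -⅕)
35031 + m(x(-4)) = 35031 - ⅕ = 175154/5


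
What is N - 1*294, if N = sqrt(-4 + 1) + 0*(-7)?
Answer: -294 + I*sqrt(3) ≈ -294.0 + 1.732*I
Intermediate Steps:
N = I*sqrt(3) (N = sqrt(-3) + 0 = I*sqrt(3) + 0 = I*sqrt(3) ≈ 1.732*I)
N - 1*294 = I*sqrt(3) - 1*294 = I*sqrt(3) - 294 = -294 + I*sqrt(3)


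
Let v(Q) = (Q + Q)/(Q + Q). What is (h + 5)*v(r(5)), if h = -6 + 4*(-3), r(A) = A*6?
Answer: -13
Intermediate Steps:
r(A) = 6*A
h = -18 (h = -6 - 12 = -18)
v(Q) = 1 (v(Q) = (2*Q)/((2*Q)) = (2*Q)*(1/(2*Q)) = 1)
(h + 5)*v(r(5)) = (-18 + 5)*1 = -13*1 = -13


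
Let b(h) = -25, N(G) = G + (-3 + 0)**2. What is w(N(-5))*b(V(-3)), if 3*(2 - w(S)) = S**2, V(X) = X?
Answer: 250/3 ≈ 83.333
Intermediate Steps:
N(G) = 9 + G (N(G) = G + (-3)**2 = G + 9 = 9 + G)
w(S) = 2 - S**2/3
w(N(-5))*b(V(-3)) = (2 - (9 - 5)**2/3)*(-25) = (2 - 1/3*4**2)*(-25) = (2 - 1/3*16)*(-25) = (2 - 16/3)*(-25) = -10/3*(-25) = 250/3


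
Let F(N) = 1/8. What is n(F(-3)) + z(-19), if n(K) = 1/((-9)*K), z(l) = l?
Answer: -179/9 ≈ -19.889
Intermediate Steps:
F(N) = 1/8
n(K) = -1/(9*K)
n(F(-3)) + z(-19) = -1/(9*1/8) - 19 = -1/9*8 - 19 = -8/9 - 19 = -179/9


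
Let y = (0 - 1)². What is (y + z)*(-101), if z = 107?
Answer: -10908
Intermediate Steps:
y = 1 (y = (-1)² = 1)
(y + z)*(-101) = (1 + 107)*(-101) = 108*(-101) = -10908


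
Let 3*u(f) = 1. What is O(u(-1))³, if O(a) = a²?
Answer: 1/729 ≈ 0.0013717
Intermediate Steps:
u(f) = ⅓ (u(f) = (⅓)*1 = ⅓)
O(u(-1))³ = ((⅓)²)³ = (⅑)³ = 1/729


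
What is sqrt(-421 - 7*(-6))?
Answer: I*sqrt(379) ≈ 19.468*I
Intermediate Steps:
sqrt(-421 - 7*(-6)) = sqrt(-421 + 42) = sqrt(-379) = I*sqrt(379)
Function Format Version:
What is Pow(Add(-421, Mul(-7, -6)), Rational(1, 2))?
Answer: Mul(I, Pow(379, Rational(1, 2))) ≈ Mul(19.468, I)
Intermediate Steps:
Pow(Add(-421, Mul(-7, -6)), Rational(1, 2)) = Pow(Add(-421, 42), Rational(1, 2)) = Pow(-379, Rational(1, 2)) = Mul(I, Pow(379, Rational(1, 2)))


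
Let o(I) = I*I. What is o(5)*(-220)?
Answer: -5500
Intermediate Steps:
o(I) = I²
o(5)*(-220) = 5²*(-220) = 25*(-220) = -5500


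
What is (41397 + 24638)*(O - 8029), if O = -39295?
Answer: -3125040340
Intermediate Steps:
(41397 + 24638)*(O - 8029) = (41397 + 24638)*(-39295 - 8029) = 66035*(-47324) = -3125040340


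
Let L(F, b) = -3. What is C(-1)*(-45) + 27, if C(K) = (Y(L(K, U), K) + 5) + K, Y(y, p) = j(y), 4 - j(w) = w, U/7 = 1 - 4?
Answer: -468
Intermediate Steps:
U = -21 (U = 7*(1 - 4) = 7*(-3) = -21)
j(w) = 4 - w
Y(y, p) = 4 - y
C(K) = 12 + K (C(K) = ((4 - 1*(-3)) + 5) + K = ((4 + 3) + 5) + K = (7 + 5) + K = 12 + K)
C(-1)*(-45) + 27 = (12 - 1)*(-45) + 27 = 11*(-45) + 27 = -495 + 27 = -468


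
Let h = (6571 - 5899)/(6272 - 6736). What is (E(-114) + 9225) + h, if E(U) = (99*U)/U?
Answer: 270354/29 ≈ 9322.5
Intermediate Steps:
E(U) = 99
h = -42/29 (h = 672/(-464) = 672*(-1/464) = -42/29 ≈ -1.4483)
(E(-114) + 9225) + h = (99 + 9225) - 42/29 = 9324 - 42/29 = 270354/29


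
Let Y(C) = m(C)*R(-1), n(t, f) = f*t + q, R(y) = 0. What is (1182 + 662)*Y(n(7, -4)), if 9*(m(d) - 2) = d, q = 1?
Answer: 0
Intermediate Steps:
m(d) = 2 + d/9
n(t, f) = 1 + f*t (n(t, f) = f*t + 1 = 1 + f*t)
Y(C) = 0 (Y(C) = (2 + C/9)*0 = 0)
(1182 + 662)*Y(n(7, -4)) = (1182 + 662)*0 = 1844*0 = 0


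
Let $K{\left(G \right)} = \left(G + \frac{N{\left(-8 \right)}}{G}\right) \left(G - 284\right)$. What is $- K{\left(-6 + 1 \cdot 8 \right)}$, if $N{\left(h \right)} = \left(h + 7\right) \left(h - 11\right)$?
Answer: $3243$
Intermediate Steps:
$N{\left(h \right)} = \left(-11 + h\right) \left(7 + h\right)$ ($N{\left(h \right)} = \left(7 + h\right) \left(-11 + h\right) = \left(-11 + h\right) \left(7 + h\right)$)
$K{\left(G \right)} = \left(-284 + G\right) \left(G + \frac{19}{G}\right)$ ($K{\left(G \right)} = \left(G + \frac{-77 + \left(-8\right)^{2} - -32}{G}\right) \left(G - 284\right) = \left(G + \frac{-77 + 64 + 32}{G}\right) \left(-284 + G\right) = \left(G + \frac{19}{G}\right) \left(-284 + G\right) = \left(-284 + G\right) \left(G + \frac{19}{G}\right)$)
$- K{\left(-6 + 1 \cdot 8 \right)} = - (19 + \left(-6 + 1 \cdot 8\right)^{2} - \frac{5396}{-6 + 1 \cdot 8} - 284 \left(-6 + 1 \cdot 8\right)) = - (19 + \left(-6 + 8\right)^{2} - \frac{5396}{-6 + 8} - 284 \left(-6 + 8\right)) = - (19 + 2^{2} - \frac{5396}{2} - 568) = - (19 + 4 - 2698 - 568) = \left(-1\right) \left(-3243\right) = 3243$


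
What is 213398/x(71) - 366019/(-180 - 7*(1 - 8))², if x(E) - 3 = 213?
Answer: 1791531487/1853388 ≈ 966.63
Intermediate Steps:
x(E) = 216 (x(E) = 3 + 213 = 216)
213398/x(71) - 366019/(-180 - 7*(1 - 8))² = 213398/216 - 366019/(-180 - 7*(1 - 8))² = 213398*(1/216) - 366019/(-180 - 7*(-7))² = 106699/108 - 366019/(-180 + 49)² = 106699/108 - 366019/((-131)²) = 106699/108 - 366019/17161 = 1791531487/1853388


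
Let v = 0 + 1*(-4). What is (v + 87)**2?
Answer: 6889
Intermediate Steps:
v = -4 (v = 0 - 4 = -4)
(v + 87)**2 = (-4 + 87)**2 = 83**2 = 6889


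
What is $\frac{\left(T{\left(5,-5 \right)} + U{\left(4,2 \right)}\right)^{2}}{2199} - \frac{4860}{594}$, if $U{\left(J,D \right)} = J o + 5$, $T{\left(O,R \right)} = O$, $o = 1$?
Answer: $- \frac{195754}{24189} \approx -8.0927$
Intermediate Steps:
$U{\left(J,D \right)} = 5 + J$ ($U{\left(J,D \right)} = J 1 + 5 = J + 5 = 5 + J$)
$\frac{\left(T{\left(5,-5 \right)} + U{\left(4,2 \right)}\right)^{2}}{2199} - \frac{4860}{594} = \frac{\left(5 + \left(5 + 4\right)\right)^{2}}{2199} - \frac{4860}{594} = \left(5 + 9\right)^{2} \cdot \frac{1}{2199} - \frac{90}{11} = 14^{2} \cdot \frac{1}{2199} - \frac{90}{11} = 196 \cdot \frac{1}{2199} - \frac{90}{11} = \frac{196}{2199} - \frac{90}{11} = - \frac{195754}{24189}$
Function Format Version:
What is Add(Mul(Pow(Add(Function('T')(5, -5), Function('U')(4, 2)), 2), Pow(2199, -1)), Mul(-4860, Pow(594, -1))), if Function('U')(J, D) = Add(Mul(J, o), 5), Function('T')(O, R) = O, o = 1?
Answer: Rational(-195754, 24189) ≈ -8.0927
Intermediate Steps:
Function('U')(J, D) = Add(5, J) (Function('U')(J, D) = Add(Mul(J, 1), 5) = Add(J, 5) = Add(5, J))
Add(Mul(Pow(Add(Function('T')(5, -5), Function('U')(4, 2)), 2), Pow(2199, -1)), Mul(-4860, Pow(594, -1))) = Add(Mul(Pow(Add(5, Add(5, 4)), 2), Pow(2199, -1)), Mul(-4860, Pow(594, -1))) = Add(Mul(Pow(Add(5, 9), 2), Rational(1, 2199)), Mul(-4860, Rational(1, 594))) = Add(Mul(Pow(14, 2), Rational(1, 2199)), Rational(-90, 11)) = Add(Mul(196, Rational(1, 2199)), Rational(-90, 11)) = Add(Rational(196, 2199), Rational(-90, 11)) = Rational(-195754, 24189)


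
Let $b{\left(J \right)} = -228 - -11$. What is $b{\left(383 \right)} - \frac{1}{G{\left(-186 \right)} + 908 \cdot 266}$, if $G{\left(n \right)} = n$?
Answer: $- \frac{52371215}{241342} \approx -217.0$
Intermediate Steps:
$b{\left(J \right)} = -217$ ($b{\left(J \right)} = -228 + 11 = -217$)
$b{\left(383 \right)} - \frac{1}{G{\left(-186 \right)} + 908 \cdot 266} = -217 - \frac{1}{-186 + 908 \cdot 266} = -217 - \frac{1}{-186 + 241528} = -217 - \frac{1}{241342} = - \frac{52371215}{241342}$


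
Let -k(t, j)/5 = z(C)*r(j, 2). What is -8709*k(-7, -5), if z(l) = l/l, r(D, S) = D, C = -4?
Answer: -217725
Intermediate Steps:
z(l) = 1
k(t, j) = -5*j
-8709*k(-7, -5) = -(-43545)*(-5) = -8709*25 = -217725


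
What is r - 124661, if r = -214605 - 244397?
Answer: -583663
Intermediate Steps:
r = -459002
r - 124661 = -459002 - 124661 = -583663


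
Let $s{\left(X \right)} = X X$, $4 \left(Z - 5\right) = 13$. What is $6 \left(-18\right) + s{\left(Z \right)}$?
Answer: $- \frac{639}{16} \approx -39.938$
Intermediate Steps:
$Z = \frac{33}{4}$ ($Z = 5 + \frac{1}{4} \cdot 13 = 5 + \frac{13}{4} = \frac{33}{4} \approx 8.25$)
$s{\left(X \right)} = X^{2}$
$6 \left(-18\right) + s{\left(Z \right)} = 6 \left(-18\right) + \left(\frac{33}{4}\right)^{2} = -108 + \frac{1089}{16} = - \frac{639}{16}$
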